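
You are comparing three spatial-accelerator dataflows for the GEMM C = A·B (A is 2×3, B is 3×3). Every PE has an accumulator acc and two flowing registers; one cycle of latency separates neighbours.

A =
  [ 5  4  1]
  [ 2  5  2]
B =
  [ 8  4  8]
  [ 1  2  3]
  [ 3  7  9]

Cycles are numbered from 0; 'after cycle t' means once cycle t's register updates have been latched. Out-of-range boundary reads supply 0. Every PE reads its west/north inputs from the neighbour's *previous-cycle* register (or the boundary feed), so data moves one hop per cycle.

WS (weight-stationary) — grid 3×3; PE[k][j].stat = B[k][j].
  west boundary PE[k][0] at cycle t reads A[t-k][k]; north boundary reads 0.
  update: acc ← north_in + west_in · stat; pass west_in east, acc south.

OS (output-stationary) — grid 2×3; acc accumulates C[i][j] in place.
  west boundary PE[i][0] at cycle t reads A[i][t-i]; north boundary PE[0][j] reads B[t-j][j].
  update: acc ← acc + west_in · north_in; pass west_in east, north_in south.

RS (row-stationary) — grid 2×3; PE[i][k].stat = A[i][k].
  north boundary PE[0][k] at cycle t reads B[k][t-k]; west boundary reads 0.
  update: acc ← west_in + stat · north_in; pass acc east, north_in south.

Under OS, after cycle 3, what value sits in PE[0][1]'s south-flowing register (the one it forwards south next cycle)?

register = 7

OS on a 2×3 grid — tracing PE[0][1] and its feeders:
  c0 r0c0: 40 / 5 / 8
  c0 r0c1: 0 / 0 / 0
  c1 r0c0: 44 / 4 / 1
  c1 r0c1: 20 / 5 / 4
  c2 r0c0: 47 / 1 / 3
  c2 r0c1: 28 / 4 / 2
  c3 r0c0: 47 / 0 / 0
  c3 r0c1: 35 / 1 / 7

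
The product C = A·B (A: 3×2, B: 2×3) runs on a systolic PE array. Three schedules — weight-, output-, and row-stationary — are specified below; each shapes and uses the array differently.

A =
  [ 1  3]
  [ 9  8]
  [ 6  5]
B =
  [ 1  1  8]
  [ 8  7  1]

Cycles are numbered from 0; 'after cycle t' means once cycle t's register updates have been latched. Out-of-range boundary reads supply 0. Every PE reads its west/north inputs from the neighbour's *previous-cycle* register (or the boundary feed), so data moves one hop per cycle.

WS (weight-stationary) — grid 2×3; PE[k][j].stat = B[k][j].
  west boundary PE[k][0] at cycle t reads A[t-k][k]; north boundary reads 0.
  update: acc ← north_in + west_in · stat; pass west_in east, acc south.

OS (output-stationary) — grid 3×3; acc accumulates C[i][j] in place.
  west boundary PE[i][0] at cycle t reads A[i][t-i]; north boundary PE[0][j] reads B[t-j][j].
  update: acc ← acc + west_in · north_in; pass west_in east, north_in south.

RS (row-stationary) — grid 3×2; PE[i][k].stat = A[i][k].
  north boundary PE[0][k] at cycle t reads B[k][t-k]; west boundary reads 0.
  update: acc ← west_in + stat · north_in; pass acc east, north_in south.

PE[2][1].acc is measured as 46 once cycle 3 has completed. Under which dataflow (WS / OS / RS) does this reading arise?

dataflow = RS

— WS: 2×3 array has no PE[2][1].
— OS: 3×3; PE[2][1] trace:
  c0 r2c1: 0 / 0 / 0
  c1 r2c1: 0 / 0 / 0
  c2 r2c1: 0 / 0 / 0
  c3 r2c1: 6 / 6 / 1
— RS: 3×2; PE[2][1] trace:
  c0 r2c1: 0 / 0 / 0
  c1 r2c1: 0 / 0 / 0
  c2 r2c1: 0 / 0 / 0
  c3 r2c1: 46 / 46 / 8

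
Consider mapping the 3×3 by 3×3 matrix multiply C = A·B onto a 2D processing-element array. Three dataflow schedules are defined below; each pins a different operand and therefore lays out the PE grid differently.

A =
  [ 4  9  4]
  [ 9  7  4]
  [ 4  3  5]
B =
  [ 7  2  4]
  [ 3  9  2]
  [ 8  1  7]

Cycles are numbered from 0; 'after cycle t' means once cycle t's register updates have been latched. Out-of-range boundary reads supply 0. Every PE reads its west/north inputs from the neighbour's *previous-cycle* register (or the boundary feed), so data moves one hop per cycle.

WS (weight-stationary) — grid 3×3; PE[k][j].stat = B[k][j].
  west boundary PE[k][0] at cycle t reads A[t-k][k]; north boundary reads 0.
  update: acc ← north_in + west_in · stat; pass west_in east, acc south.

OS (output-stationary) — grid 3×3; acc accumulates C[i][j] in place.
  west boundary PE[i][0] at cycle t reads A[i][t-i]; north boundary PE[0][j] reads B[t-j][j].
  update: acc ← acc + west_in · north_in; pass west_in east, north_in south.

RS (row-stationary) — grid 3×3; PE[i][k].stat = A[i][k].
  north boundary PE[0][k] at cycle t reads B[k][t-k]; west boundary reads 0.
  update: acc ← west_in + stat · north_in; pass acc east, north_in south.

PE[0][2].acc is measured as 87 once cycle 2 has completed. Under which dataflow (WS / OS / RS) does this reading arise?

dataflow = RS

WS (3×3 grid), PE[0][2]:
  @0  [0,2]  acc 0  |  →0  ↓0
  @1  [0,2]  acc 0  |  →0  ↓0
  @2  [0,2]  acc 16  |  →4  ↓16
OS (3×3 grid), PE[0][2]:
  @0  [0,2]  acc 0  |  →0  ↓0
  @1  [0,2]  acc 0  |  →0  ↓0
  @2  [0,2]  acc 16  |  →4  ↓4
RS (3×3 grid), PE[0][2]:
  @0  [0,2]  acc 0  |  →0  ↓0
  @1  [0,2]  acc 0  |  →0  ↓0
  @2  [0,2]  acc 87  |  →87  ↓8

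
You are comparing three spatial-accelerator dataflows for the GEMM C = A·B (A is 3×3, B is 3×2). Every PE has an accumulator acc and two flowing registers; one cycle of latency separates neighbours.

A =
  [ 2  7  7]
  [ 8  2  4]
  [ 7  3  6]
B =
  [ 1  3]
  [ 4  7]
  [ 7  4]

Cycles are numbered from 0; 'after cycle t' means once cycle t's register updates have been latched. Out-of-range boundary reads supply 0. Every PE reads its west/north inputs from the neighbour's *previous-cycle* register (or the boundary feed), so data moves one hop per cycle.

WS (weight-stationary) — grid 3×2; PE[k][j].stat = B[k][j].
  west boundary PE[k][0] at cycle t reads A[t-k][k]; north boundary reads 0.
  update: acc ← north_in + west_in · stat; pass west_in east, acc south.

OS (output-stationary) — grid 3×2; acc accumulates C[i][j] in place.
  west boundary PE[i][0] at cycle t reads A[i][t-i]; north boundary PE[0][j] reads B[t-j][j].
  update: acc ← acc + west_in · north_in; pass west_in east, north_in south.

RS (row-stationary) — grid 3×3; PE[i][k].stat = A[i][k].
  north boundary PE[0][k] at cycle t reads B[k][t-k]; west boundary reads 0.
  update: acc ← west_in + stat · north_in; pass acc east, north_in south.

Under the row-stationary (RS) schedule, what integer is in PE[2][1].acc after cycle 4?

Tracing RS — 3×3 array, target PE[2][1]:
  c0 r1c1: 0 / 0 / 0
  c0 r2c0: 0 / 0 / 0
  c0 r2c1: 0 / 0 / 0
  c1 r1c1: 0 / 0 / 0
  c1 r2c0: 0 / 0 / 0
  c1 r2c1: 0 / 0 / 0
  c2 r1c1: 16 / 16 / 4
  c2 r2c0: 7 / 7 / 1
  c2 r2c1: 0 / 0 / 0
  c3 r1c1: 38 / 38 / 7
  c3 r2c0: 21 / 21 / 3
  c3 r2c1: 19 / 19 / 4
  c4 r1c1: 0 / 0 / 0
  c4 r2c0: 0 / 0 / 0
  c4 r2c1: 42 / 42 / 7

PE[2][1].acc = 42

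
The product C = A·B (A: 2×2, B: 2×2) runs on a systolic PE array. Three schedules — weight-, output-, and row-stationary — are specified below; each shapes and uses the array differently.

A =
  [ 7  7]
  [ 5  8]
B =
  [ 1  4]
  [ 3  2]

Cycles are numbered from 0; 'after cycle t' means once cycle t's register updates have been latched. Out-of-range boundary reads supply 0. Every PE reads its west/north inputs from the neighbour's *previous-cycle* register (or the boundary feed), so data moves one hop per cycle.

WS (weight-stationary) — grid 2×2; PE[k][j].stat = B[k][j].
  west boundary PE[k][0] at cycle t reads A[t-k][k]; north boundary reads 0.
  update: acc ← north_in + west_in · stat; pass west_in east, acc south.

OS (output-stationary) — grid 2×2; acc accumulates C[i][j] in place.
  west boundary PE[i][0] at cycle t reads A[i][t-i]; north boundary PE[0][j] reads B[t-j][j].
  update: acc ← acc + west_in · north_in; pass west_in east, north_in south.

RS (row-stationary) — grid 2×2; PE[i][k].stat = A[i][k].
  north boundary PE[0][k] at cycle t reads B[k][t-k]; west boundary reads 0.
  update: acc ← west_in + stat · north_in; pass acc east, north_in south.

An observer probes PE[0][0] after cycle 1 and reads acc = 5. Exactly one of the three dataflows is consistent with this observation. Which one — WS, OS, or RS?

WS [2×2] PE[0][0] across cycles:
  0: (0,0).acc=7  regs=<7,7>
  1: (0,0).acc=5  regs=<5,5>
OS [2×2] PE[0][0] across cycles:
  0: (0,0).acc=7  regs=<7,1>
  1: (0,0).acc=28  regs=<7,3>
RS [2×2] PE[0][0] across cycles:
  0: (0,0).acc=7  regs=<7,1>
  1: (0,0).acc=28  regs=<28,4>

dataflow = WS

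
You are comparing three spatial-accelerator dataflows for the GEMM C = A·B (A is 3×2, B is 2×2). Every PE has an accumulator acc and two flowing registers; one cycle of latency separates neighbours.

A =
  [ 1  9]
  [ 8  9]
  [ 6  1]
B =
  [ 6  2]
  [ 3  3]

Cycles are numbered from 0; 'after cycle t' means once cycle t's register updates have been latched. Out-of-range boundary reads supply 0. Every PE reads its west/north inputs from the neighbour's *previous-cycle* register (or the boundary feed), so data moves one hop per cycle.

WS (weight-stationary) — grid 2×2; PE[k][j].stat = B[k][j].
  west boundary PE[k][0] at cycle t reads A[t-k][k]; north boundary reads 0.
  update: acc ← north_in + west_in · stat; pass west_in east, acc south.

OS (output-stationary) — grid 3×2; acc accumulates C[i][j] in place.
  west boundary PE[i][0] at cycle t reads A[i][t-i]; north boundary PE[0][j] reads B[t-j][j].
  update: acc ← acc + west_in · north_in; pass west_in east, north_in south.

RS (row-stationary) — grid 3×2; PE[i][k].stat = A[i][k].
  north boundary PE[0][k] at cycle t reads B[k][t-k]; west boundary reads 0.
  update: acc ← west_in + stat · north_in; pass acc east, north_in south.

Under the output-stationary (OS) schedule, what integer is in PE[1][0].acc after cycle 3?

PE[1][0].acc = 75

OS 3×2: PE[1][0] cycle-by-cycle (with neighbour feeds):
  t=0 PE[0][0]: acc=6 h=1 v=6
  t=0 PE[1][0]: acc=0 h=0 v=0
  t=1 PE[0][0]: acc=33 h=9 v=3
  t=1 PE[1][0]: acc=48 h=8 v=6
  t=2 PE[0][0]: acc=33 h=0 v=0
  t=2 PE[1][0]: acc=75 h=9 v=3
  t=3 PE[0][0]: acc=33 h=0 v=0
  t=3 PE[1][0]: acc=75 h=0 v=0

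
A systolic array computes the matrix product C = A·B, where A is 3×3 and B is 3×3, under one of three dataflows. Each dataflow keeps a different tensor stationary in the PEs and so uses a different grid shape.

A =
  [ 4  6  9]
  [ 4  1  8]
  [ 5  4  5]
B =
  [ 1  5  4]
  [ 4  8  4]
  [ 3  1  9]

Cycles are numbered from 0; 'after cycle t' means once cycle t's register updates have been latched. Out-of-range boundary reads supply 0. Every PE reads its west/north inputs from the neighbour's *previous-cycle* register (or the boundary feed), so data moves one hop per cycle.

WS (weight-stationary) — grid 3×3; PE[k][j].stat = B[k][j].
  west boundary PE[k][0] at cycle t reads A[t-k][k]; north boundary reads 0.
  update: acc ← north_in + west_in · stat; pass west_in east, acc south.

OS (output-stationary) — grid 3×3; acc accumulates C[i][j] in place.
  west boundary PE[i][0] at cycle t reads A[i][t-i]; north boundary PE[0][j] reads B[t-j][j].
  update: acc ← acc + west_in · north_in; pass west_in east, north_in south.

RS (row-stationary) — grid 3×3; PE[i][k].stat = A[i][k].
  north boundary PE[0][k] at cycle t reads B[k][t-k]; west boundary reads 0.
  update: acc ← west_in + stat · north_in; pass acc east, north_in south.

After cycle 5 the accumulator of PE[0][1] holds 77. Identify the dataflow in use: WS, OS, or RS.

dataflow = OS

Under WS (3×3), PE[0][1]:
  [0] (0,1) acc=0 (h:0 v:0)
  [1] (0,1) acc=20 (h:4 v:20)
  [2] (0,1) acc=20 (h:4 v:20)
  [3] (0,1) acc=25 (h:5 v:25)
  [4] (0,1) acc=0 (h:0 v:0)
  [5] (0,1) acc=0 (h:0 v:0)
Under OS (3×3), PE[0][1]:
  [0] (0,1) acc=0 (h:0 v:0)
  [1] (0,1) acc=20 (h:4 v:5)
  [2] (0,1) acc=68 (h:6 v:8)
  [3] (0,1) acc=77 (h:9 v:1)
  [4] (0,1) acc=77 (h:0 v:0)
  [5] (0,1) acc=77 (h:0 v:0)
Under RS (3×3), PE[0][1]:
  [0] (0,1) acc=0 (h:0 v:0)
  [1] (0,1) acc=28 (h:28 v:4)
  [2] (0,1) acc=68 (h:68 v:8)
  [3] (0,1) acc=40 (h:40 v:4)
  [4] (0,1) acc=0 (h:0 v:0)
  [5] (0,1) acc=0 (h:0 v:0)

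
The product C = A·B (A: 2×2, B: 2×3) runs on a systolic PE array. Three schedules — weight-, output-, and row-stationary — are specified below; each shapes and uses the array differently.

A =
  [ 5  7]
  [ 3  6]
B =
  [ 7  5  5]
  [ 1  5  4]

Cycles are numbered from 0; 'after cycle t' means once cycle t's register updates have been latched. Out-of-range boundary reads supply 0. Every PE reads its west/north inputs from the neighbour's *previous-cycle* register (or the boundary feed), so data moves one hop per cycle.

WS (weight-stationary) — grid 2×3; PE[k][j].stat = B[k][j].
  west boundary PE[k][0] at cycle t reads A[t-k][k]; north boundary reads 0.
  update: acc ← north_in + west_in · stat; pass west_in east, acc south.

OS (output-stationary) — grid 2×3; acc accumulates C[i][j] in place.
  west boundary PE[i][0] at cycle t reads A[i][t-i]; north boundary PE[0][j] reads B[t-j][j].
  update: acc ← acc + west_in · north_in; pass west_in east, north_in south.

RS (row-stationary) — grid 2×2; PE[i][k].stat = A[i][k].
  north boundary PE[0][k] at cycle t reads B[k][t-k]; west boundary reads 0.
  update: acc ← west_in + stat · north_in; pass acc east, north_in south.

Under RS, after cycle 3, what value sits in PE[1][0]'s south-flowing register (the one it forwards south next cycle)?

register = 5

RS on a 2×2 grid — tracing PE[1][0] and its feeders:
  after 0 — PE[0][0] acc=35, pass-E 35, pass-S 7
  after 0 — PE[1][0] acc=0, pass-E 0, pass-S 0
  after 1 — PE[0][0] acc=25, pass-E 25, pass-S 5
  after 1 — PE[1][0] acc=21, pass-E 21, pass-S 7
  after 2 — PE[0][0] acc=25, pass-E 25, pass-S 5
  after 2 — PE[1][0] acc=15, pass-E 15, pass-S 5
  after 3 — PE[0][0] acc=0, pass-E 0, pass-S 0
  after 3 — PE[1][0] acc=15, pass-E 15, pass-S 5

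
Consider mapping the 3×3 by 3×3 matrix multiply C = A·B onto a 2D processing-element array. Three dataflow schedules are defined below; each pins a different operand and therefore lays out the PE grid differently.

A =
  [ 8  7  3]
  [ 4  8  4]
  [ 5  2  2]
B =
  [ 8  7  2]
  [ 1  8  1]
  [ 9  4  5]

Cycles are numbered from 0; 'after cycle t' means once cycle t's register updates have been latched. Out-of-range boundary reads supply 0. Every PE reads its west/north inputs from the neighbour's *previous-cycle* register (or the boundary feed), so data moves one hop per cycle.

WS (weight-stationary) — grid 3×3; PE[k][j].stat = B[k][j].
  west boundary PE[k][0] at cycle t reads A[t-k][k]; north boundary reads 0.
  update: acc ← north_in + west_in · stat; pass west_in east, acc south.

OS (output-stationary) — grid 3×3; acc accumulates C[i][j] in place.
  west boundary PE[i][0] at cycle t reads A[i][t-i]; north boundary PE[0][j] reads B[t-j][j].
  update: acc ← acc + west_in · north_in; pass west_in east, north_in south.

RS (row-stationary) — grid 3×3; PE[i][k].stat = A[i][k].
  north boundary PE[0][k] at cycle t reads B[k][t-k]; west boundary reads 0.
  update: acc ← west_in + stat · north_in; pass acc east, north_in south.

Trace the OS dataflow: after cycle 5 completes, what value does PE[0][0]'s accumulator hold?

Tracing OS — 3×3 array, target PE[0][0]:
  cycle 0: PE[0][0] → acc 64, east 8, south 8
  cycle 1: PE[0][0] → acc 71, east 7, south 1
  cycle 2: PE[0][0] → acc 98, east 3, south 9
  cycle 3: PE[0][0] → acc 98, east 0, south 0
  cycle 4: PE[0][0] → acc 98, east 0, south 0
  cycle 5: PE[0][0] → acc 98, east 0, south 0

PE[0][0].acc = 98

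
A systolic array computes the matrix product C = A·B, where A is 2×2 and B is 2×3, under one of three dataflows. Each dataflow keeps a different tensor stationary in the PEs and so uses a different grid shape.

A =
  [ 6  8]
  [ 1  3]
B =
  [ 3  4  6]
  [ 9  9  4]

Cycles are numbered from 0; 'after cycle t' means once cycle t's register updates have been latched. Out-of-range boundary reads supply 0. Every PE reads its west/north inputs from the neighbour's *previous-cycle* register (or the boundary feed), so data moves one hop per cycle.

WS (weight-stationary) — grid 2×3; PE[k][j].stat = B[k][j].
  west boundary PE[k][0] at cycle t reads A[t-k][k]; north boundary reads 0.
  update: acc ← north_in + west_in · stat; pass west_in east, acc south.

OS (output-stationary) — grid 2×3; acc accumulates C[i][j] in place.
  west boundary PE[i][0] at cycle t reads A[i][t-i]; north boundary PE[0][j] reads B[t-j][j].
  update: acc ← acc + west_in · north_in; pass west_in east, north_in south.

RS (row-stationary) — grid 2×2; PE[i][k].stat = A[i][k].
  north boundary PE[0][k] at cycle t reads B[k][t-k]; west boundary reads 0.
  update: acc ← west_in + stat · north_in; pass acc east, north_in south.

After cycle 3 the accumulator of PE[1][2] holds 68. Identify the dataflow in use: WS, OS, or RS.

dataflow = WS

Under WS (2×3), PE[1][2]:
  0: (1,2).acc=0  regs=<0,0>
  1: (1,2).acc=0  regs=<0,0>
  2: (1,2).acc=0  regs=<0,0>
  3: (1,2).acc=68  regs=<8,68>
Under OS (2×3), PE[1][2]:
  0: (1,2).acc=0  regs=<0,0>
  1: (1,2).acc=0  regs=<0,0>
  2: (1,2).acc=0  regs=<0,0>
  3: (1,2).acc=6  regs=<1,6>
— RS: 2×2 array has no PE[1][2].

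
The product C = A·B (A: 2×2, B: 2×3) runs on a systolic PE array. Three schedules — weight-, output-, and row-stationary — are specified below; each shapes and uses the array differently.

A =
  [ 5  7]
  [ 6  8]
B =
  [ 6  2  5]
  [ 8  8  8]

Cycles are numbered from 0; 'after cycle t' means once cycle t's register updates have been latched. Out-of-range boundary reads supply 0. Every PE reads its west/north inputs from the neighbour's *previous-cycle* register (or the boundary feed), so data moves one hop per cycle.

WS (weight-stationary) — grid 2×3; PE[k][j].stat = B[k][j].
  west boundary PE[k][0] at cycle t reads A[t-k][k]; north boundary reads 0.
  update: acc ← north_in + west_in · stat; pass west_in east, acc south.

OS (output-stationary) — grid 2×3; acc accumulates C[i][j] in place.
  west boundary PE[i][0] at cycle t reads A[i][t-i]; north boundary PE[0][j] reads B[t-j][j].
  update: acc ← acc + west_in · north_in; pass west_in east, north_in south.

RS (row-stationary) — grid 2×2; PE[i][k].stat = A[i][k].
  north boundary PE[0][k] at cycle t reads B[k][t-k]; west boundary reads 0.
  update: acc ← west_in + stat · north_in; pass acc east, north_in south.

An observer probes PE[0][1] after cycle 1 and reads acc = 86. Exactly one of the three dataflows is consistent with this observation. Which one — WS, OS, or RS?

Under WS (2×3), PE[0][1]:
  [0] (0,1) acc=0 (h:0 v:0)
  [1] (0,1) acc=10 (h:5 v:10)
Under OS (2×3), PE[0][1]:
  [0] (0,1) acc=0 (h:0 v:0)
  [1] (0,1) acc=10 (h:5 v:2)
Under RS (2×2), PE[0][1]:
  [0] (0,1) acc=0 (h:0 v:0)
  [1] (0,1) acc=86 (h:86 v:8)

dataflow = RS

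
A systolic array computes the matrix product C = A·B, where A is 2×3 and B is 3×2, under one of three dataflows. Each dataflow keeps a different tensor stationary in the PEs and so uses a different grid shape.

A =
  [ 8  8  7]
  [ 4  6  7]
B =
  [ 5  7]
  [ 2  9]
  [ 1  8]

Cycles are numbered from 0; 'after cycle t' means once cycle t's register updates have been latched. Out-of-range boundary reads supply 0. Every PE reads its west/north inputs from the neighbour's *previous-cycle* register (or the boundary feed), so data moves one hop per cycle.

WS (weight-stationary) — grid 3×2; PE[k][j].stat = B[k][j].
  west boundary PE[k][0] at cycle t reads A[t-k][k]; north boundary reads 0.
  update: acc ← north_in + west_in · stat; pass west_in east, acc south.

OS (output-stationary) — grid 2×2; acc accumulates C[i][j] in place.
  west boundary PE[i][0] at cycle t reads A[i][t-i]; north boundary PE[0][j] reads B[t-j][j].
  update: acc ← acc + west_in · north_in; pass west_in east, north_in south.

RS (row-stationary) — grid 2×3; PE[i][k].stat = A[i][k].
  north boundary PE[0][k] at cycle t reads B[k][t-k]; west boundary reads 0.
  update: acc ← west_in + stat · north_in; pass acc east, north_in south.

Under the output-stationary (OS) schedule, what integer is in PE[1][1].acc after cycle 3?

Tracing OS — 2×2 array, target PE[1][1]:
  0: (0,1).acc=0  regs=<0,0>
  0: (1,0).acc=0  regs=<0,0>
  0: (1,1).acc=0  regs=<0,0>
  1: (0,1).acc=56  regs=<8,7>
  1: (1,0).acc=20  regs=<4,5>
  1: (1,1).acc=0  regs=<0,0>
  2: (0,1).acc=128  regs=<8,9>
  2: (1,0).acc=32  regs=<6,2>
  2: (1,1).acc=28  regs=<4,7>
  3: (0,1).acc=184  regs=<7,8>
  3: (1,0).acc=39  regs=<7,1>
  3: (1,1).acc=82  regs=<6,9>

PE[1][1].acc = 82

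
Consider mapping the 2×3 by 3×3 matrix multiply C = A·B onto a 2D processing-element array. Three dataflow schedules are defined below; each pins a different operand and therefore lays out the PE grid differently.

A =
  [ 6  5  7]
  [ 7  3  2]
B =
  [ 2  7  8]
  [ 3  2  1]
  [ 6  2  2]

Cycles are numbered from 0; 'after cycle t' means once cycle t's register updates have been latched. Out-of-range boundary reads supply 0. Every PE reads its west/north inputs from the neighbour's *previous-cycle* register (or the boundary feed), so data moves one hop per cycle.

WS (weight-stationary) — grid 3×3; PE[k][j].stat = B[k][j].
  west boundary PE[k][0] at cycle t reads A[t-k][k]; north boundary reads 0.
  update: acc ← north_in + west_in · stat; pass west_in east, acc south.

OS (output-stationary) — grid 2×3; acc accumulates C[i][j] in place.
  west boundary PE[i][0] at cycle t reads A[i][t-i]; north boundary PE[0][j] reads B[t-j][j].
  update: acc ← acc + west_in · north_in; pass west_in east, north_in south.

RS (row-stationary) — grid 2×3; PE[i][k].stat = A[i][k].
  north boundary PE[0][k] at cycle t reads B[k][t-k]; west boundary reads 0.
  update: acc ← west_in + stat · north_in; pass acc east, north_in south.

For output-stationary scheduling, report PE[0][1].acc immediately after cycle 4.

PE[0][1].acc = 66

OS on a 2×3 grid — tracing PE[0][1] and its feeders:
  c0 r0c0: 12 / 6 / 2
  c0 r0c1: 0 / 0 / 0
  c1 r0c0: 27 / 5 / 3
  c1 r0c1: 42 / 6 / 7
  c2 r0c0: 69 / 7 / 6
  c2 r0c1: 52 / 5 / 2
  c3 r0c0: 69 / 0 / 0
  c3 r0c1: 66 / 7 / 2
  c4 r0c0: 69 / 0 / 0
  c4 r0c1: 66 / 0 / 0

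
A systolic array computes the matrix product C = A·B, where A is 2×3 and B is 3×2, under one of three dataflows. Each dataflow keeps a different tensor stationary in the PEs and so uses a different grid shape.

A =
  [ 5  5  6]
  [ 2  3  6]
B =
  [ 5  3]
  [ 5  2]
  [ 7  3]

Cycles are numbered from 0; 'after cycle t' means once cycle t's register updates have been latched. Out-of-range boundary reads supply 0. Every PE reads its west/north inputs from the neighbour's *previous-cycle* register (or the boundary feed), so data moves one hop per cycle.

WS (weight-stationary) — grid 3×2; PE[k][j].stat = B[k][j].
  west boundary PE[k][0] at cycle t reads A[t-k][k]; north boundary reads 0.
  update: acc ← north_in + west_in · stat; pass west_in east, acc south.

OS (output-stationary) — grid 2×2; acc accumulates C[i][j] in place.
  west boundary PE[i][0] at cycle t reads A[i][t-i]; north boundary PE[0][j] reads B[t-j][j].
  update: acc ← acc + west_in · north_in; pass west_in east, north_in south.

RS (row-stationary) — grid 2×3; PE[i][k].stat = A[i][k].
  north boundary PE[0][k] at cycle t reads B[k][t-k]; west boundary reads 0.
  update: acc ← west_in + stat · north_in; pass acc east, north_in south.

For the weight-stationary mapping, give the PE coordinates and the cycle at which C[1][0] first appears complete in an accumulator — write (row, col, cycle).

Under WS, C[1][0] lands at PE[2][0]:
  0: (2,0).acc=0  regs=<0,0>
  1: (2,0).acc=0  regs=<0,0>
  2: (2,0).acc=92  regs=<6,92>
  3: (2,0).acc=67  regs=<6,67>

(row, col, cycle) = (2, 0, 3)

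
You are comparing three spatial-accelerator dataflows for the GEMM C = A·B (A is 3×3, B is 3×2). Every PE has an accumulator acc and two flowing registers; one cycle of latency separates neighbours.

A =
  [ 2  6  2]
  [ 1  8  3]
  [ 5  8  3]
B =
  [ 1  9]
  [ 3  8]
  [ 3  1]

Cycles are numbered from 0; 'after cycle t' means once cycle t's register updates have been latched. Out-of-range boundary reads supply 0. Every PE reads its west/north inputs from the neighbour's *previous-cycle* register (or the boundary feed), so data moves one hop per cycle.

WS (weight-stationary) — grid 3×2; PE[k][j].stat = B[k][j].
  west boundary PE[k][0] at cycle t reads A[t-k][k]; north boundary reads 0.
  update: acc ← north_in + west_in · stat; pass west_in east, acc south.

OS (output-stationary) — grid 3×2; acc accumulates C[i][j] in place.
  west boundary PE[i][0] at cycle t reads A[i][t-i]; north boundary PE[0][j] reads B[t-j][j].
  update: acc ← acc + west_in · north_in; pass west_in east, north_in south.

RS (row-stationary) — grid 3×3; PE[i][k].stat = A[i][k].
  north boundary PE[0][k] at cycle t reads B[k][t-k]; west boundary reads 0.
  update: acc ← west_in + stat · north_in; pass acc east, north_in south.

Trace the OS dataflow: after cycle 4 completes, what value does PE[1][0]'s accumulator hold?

OS 3×2: PE[1][0] cycle-by-cycle (with neighbour feeds):
  t=0 PE[0][0]: acc=2 h=2 v=1
  t=0 PE[1][0]: acc=0 h=0 v=0
  t=1 PE[0][0]: acc=20 h=6 v=3
  t=1 PE[1][0]: acc=1 h=1 v=1
  t=2 PE[0][0]: acc=26 h=2 v=3
  t=2 PE[1][0]: acc=25 h=8 v=3
  t=3 PE[0][0]: acc=26 h=0 v=0
  t=3 PE[1][0]: acc=34 h=3 v=3
  t=4 PE[0][0]: acc=26 h=0 v=0
  t=4 PE[1][0]: acc=34 h=0 v=0

PE[1][0].acc = 34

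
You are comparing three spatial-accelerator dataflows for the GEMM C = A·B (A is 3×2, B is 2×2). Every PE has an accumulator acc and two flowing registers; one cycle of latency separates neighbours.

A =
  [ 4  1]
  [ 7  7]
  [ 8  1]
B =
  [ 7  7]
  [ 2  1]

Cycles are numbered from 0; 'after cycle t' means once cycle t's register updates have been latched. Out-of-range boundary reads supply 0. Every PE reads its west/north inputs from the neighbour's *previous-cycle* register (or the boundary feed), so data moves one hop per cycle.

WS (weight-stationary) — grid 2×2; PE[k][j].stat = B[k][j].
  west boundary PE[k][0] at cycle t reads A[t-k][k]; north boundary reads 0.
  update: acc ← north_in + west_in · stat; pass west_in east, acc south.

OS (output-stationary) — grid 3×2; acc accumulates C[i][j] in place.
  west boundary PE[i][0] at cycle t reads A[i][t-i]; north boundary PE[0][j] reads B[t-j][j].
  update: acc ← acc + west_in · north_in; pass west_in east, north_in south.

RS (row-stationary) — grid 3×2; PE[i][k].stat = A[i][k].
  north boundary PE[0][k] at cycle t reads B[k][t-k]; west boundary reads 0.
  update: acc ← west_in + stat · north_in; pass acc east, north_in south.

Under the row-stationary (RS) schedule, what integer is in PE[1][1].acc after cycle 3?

RS (3×2). Following PE[1][1] plus its west/north inputs:
  t=0 PE[0][1]: acc=0 h=0 v=0
  t=0 PE[1][0]: acc=0 h=0 v=0
  t=0 PE[1][1]: acc=0 h=0 v=0
  t=1 PE[0][1]: acc=30 h=30 v=2
  t=1 PE[1][0]: acc=49 h=49 v=7
  t=1 PE[1][1]: acc=0 h=0 v=0
  t=2 PE[0][1]: acc=29 h=29 v=1
  t=2 PE[1][0]: acc=49 h=49 v=7
  t=2 PE[1][1]: acc=63 h=63 v=2
  t=3 PE[0][1]: acc=0 h=0 v=0
  t=3 PE[1][0]: acc=0 h=0 v=0
  t=3 PE[1][1]: acc=56 h=56 v=1

PE[1][1].acc = 56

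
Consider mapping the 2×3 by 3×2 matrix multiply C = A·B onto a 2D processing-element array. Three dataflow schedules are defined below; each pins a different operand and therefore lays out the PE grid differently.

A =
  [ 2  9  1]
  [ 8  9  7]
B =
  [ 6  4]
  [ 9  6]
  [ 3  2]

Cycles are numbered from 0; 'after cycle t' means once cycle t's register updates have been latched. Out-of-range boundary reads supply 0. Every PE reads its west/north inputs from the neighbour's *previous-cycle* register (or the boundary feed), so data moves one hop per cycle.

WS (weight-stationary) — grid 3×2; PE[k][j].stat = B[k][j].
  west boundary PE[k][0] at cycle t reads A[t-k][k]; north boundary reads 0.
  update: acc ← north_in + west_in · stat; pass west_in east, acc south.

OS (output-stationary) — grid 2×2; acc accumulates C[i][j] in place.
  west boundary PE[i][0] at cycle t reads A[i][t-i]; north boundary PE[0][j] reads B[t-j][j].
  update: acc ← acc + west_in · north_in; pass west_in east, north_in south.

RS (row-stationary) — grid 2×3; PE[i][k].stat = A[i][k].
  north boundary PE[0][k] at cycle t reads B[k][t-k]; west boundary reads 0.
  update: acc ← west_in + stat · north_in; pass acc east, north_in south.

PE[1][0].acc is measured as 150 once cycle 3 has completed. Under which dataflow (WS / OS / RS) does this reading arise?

dataflow = OS

WS [3×2] PE[1][0] across cycles:
  [0] (1,0) acc=0 (h:0 v:0)
  [1] (1,0) acc=93 (h:9 v:93)
  [2] (1,0) acc=129 (h:9 v:129)
  [3] (1,0) acc=0 (h:0 v:0)
OS [2×2] PE[1][0] across cycles:
  [0] (1,0) acc=0 (h:0 v:0)
  [1] (1,0) acc=48 (h:8 v:6)
  [2] (1,0) acc=129 (h:9 v:9)
  [3] (1,0) acc=150 (h:7 v:3)
RS [2×3] PE[1][0] across cycles:
  [0] (1,0) acc=0 (h:0 v:0)
  [1] (1,0) acc=48 (h:48 v:6)
  [2] (1,0) acc=32 (h:32 v:4)
  [3] (1,0) acc=0 (h:0 v:0)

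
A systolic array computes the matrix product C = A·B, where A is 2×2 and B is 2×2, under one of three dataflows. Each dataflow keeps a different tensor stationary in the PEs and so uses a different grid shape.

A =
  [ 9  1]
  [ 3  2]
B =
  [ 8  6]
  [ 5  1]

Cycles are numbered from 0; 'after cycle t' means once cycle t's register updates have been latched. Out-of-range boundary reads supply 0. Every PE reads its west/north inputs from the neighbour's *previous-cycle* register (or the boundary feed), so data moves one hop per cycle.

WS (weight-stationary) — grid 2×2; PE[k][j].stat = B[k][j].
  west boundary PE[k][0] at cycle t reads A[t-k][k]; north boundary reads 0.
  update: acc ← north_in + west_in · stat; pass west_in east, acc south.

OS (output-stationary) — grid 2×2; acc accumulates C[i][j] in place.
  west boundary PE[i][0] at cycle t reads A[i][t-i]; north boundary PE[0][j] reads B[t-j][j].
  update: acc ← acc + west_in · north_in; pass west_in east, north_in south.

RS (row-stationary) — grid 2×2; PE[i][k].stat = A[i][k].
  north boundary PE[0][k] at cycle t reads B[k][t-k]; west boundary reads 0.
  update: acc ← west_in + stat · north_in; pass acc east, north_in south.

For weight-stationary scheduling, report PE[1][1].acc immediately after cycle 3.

WS 2×2: PE[1][1] cycle-by-cycle (with neighbour feeds):
  after 0 — PE[0][1] acc=0, pass-E 0, pass-S 0
  after 0 — PE[1][0] acc=0, pass-E 0, pass-S 0
  after 0 — PE[1][1] acc=0, pass-E 0, pass-S 0
  after 1 — PE[0][1] acc=54, pass-E 9, pass-S 54
  after 1 — PE[1][0] acc=77, pass-E 1, pass-S 77
  after 1 — PE[1][1] acc=0, pass-E 0, pass-S 0
  after 2 — PE[0][1] acc=18, pass-E 3, pass-S 18
  after 2 — PE[1][0] acc=34, pass-E 2, pass-S 34
  after 2 — PE[1][1] acc=55, pass-E 1, pass-S 55
  after 3 — PE[0][1] acc=0, pass-E 0, pass-S 0
  after 3 — PE[1][0] acc=0, pass-E 0, pass-S 0
  after 3 — PE[1][1] acc=20, pass-E 2, pass-S 20

PE[1][1].acc = 20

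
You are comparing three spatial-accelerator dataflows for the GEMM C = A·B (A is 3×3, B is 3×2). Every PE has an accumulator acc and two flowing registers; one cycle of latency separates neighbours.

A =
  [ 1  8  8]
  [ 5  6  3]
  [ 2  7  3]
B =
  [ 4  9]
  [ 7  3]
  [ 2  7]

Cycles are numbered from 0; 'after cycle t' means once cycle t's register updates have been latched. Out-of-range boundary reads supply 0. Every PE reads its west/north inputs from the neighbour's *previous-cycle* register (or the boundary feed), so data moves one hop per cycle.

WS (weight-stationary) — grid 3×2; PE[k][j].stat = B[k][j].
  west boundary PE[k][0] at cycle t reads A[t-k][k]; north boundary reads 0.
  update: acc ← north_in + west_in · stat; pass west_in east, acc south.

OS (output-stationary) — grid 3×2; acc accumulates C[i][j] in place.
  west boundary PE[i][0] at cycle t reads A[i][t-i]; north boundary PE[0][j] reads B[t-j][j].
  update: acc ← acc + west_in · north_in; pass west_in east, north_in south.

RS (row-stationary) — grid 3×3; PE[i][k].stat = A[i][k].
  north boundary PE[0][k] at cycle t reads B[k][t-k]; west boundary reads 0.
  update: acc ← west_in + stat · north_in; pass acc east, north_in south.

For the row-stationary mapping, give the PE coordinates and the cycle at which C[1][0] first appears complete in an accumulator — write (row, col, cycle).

Under RS, C[1][0] lands at PE[1][2]:
  t=0 PE[1][2]: acc=0 h=0 v=0
  t=1 PE[1][2]: acc=0 h=0 v=0
  t=2 PE[1][2]: acc=0 h=0 v=0
  t=3 PE[1][2]: acc=68 h=68 v=2

(row, col, cycle) = (1, 2, 3)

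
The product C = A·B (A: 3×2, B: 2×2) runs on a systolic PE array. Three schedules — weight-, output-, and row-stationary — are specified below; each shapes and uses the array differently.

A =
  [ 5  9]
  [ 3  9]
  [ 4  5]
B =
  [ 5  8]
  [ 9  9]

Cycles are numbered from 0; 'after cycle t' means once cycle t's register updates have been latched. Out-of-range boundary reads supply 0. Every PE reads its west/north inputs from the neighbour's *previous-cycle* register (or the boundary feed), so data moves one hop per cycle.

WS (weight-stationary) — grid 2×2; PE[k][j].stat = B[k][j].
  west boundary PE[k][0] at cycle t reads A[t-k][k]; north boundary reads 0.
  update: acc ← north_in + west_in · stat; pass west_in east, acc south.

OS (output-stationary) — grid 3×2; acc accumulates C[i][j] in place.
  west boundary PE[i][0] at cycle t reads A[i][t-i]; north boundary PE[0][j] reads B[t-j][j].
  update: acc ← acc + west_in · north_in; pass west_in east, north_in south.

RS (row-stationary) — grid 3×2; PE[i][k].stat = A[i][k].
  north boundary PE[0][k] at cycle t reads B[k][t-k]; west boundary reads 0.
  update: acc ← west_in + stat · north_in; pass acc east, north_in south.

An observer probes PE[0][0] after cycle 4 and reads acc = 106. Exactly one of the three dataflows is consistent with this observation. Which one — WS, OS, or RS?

dataflow = OS

Under WS (2×2), PE[0][0]:
  t=0 PE[0][0]: acc=25 h=5 v=25
  t=1 PE[0][0]: acc=15 h=3 v=15
  t=2 PE[0][0]: acc=20 h=4 v=20
  t=3 PE[0][0]: acc=0 h=0 v=0
  t=4 PE[0][0]: acc=0 h=0 v=0
Under OS (3×2), PE[0][0]:
  t=0 PE[0][0]: acc=25 h=5 v=5
  t=1 PE[0][0]: acc=106 h=9 v=9
  t=2 PE[0][0]: acc=106 h=0 v=0
  t=3 PE[0][0]: acc=106 h=0 v=0
  t=4 PE[0][0]: acc=106 h=0 v=0
Under RS (3×2), PE[0][0]:
  t=0 PE[0][0]: acc=25 h=25 v=5
  t=1 PE[0][0]: acc=40 h=40 v=8
  t=2 PE[0][0]: acc=0 h=0 v=0
  t=3 PE[0][0]: acc=0 h=0 v=0
  t=4 PE[0][0]: acc=0 h=0 v=0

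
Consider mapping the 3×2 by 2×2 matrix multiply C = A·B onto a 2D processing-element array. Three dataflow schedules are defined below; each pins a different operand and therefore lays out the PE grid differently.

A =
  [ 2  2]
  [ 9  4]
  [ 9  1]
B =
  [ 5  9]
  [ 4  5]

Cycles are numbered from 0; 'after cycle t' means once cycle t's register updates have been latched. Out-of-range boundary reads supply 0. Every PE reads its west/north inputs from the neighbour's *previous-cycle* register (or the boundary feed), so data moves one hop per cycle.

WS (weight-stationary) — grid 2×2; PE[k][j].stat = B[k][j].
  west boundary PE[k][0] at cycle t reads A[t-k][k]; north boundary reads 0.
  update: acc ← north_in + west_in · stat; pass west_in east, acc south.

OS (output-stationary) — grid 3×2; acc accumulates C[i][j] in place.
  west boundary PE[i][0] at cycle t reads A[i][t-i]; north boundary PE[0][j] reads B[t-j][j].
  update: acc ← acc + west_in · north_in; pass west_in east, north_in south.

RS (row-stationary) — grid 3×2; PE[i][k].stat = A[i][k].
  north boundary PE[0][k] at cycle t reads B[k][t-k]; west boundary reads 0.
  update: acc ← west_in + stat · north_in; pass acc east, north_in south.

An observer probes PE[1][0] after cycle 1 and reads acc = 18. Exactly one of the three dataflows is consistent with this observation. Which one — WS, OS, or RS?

dataflow = WS

WS [2×2] PE[1][0] across cycles:
  c0 r1c0: 0 / 0 / 0
  c1 r1c0: 18 / 2 / 18
OS [3×2] PE[1][0] across cycles:
  c0 r1c0: 0 / 0 / 0
  c1 r1c0: 45 / 9 / 5
RS [3×2] PE[1][0] across cycles:
  c0 r1c0: 0 / 0 / 0
  c1 r1c0: 45 / 45 / 5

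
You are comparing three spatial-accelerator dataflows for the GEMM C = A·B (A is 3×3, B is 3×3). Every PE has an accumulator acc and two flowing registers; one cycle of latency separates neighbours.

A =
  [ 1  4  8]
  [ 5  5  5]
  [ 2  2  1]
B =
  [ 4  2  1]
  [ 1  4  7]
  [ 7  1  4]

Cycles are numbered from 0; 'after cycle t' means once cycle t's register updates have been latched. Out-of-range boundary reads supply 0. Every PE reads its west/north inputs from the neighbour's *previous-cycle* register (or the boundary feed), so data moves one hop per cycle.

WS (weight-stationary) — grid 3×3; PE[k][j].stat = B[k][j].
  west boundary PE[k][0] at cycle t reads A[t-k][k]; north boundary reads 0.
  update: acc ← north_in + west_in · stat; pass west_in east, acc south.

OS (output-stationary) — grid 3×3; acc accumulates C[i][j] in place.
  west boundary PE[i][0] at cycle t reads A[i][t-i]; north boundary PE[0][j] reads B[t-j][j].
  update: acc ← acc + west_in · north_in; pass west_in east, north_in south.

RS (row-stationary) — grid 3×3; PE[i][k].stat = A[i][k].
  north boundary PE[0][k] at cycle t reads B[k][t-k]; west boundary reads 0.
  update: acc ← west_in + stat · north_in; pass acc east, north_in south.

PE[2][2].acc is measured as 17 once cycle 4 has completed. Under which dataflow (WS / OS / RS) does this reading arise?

dataflow = RS

— WS: 3×3; PE[2][2] trace:
  c0 r2c2: 0 / 0 / 0
  c1 r2c2: 0 / 0 / 0
  c2 r2c2: 0 / 0 / 0
  c3 r2c2: 0 / 0 / 0
  c4 r2c2: 61 / 8 / 61
— OS: 3×3; PE[2][2] trace:
  c0 r2c2: 0 / 0 / 0
  c1 r2c2: 0 / 0 / 0
  c2 r2c2: 0 / 0 / 0
  c3 r2c2: 0 / 0 / 0
  c4 r2c2: 2 / 2 / 1
— RS: 3×3; PE[2][2] trace:
  c0 r2c2: 0 / 0 / 0
  c1 r2c2: 0 / 0 / 0
  c2 r2c2: 0 / 0 / 0
  c3 r2c2: 0 / 0 / 0
  c4 r2c2: 17 / 17 / 7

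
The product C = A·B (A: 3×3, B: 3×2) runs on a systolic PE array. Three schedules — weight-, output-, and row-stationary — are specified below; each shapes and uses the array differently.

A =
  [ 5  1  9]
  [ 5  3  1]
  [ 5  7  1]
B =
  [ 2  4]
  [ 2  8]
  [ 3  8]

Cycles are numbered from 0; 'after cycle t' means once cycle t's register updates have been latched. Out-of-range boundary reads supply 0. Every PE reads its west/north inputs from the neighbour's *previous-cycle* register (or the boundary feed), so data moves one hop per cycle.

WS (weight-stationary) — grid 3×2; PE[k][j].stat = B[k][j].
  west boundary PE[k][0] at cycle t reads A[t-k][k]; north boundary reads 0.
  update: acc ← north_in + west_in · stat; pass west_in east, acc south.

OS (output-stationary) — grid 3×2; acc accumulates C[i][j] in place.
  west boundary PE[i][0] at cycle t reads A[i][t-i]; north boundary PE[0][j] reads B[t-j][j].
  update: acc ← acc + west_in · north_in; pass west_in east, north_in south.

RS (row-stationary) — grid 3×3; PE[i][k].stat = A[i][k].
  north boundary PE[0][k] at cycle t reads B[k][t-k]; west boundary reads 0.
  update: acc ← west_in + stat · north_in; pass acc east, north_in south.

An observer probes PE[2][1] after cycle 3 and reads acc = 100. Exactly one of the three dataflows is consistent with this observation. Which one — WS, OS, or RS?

WS [3×2] PE[2][1] across cycles:
  c0 r2c1: 0 / 0 / 0
  c1 r2c1: 0 / 0 / 0
  c2 r2c1: 0 / 0 / 0
  c3 r2c1: 100 / 9 / 100
OS [3×2] PE[2][1] across cycles:
  c0 r2c1: 0 / 0 / 0
  c1 r2c1: 0 / 0 / 0
  c2 r2c1: 0 / 0 / 0
  c3 r2c1: 20 / 5 / 4
RS [3×3] PE[2][1] across cycles:
  c0 r2c1: 0 / 0 / 0
  c1 r2c1: 0 / 0 / 0
  c2 r2c1: 0 / 0 / 0
  c3 r2c1: 24 / 24 / 2

dataflow = WS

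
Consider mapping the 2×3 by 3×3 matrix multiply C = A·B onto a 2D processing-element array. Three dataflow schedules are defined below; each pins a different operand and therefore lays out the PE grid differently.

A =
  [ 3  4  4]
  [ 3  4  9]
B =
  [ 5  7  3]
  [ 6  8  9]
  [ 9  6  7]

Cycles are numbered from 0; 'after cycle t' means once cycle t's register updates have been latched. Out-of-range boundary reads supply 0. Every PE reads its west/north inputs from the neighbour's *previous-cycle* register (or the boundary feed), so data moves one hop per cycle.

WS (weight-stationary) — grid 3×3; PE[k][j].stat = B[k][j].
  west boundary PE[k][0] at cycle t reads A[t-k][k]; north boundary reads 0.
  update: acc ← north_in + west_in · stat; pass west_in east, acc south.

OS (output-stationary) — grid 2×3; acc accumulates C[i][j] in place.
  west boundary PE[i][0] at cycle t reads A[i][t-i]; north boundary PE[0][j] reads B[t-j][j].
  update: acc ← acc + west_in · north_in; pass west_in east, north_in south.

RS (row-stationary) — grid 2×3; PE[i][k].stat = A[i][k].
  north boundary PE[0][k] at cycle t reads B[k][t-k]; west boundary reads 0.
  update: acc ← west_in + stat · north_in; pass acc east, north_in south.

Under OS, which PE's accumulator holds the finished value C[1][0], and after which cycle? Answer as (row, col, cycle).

(row, col, cycle) = (1, 0, 3)

OS — PE[1][0] is where C[1][0] collects:
  t=0 PE[1][0]: acc=0 h=0 v=0
  t=1 PE[1][0]: acc=15 h=3 v=5
  t=2 PE[1][0]: acc=39 h=4 v=6
  t=3 PE[1][0]: acc=120 h=9 v=9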